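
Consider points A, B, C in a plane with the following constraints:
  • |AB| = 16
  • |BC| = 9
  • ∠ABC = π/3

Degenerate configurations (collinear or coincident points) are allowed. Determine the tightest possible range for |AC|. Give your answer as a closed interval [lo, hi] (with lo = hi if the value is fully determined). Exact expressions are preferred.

|AB| ∈ {16}
|BC| ∈ {9}
|AC| ∈ {√(193)}

|AC| = √(193)  (≈ 13.8924)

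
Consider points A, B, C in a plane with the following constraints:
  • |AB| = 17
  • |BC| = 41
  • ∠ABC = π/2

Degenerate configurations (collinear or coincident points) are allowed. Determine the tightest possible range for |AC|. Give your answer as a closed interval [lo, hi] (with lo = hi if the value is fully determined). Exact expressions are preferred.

|AC| = √(1970)  (≈ 44.3847)

|AB| ∈ {17}
|BC| ∈ {41}
|AC| ∈ {√(1970)}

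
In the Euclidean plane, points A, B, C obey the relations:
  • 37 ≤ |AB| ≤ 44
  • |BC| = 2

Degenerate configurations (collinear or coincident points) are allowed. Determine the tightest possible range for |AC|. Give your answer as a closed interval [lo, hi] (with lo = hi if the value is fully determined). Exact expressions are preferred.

|AC| ∈ [35, 46]  (≈ [35.0000, 46.0000])

|AB| ∈ [37, 44]
|BC| ∈ {2}
|AC| ∈ [35, 46]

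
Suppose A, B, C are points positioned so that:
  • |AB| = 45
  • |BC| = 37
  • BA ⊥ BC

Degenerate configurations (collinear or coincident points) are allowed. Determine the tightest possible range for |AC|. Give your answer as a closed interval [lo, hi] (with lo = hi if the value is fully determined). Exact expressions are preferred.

|AB| ∈ {45}
|BC| ∈ {37}
|AC| ∈ {√(3394)}

|AC| = √(3394)  (≈ 58.2580)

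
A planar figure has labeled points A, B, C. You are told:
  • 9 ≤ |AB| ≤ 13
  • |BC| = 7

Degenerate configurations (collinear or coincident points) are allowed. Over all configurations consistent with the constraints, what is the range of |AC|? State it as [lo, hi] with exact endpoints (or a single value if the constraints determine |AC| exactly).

|AB| ∈ [9, 13]
|BC| ∈ {7}
|AC| ∈ [2, 20]

|AC| ∈ [2, 20]  (≈ [2.0000, 20.0000])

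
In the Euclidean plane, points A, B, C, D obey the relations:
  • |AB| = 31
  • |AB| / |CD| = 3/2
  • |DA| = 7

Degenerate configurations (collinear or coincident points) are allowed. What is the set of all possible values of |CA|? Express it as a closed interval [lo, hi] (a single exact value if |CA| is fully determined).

|CA| ∈ [41/3, 83/3]  (≈ [13.6667, 27.6667])

|AB| ∈ {31}
|AD| ∈ {7}
|CD| ∈ {62/3}
|BD| ∈ [24, 38]
|AC| ∈ [41/3, 83/3]
|BC| ∈ [10/3, 176/3]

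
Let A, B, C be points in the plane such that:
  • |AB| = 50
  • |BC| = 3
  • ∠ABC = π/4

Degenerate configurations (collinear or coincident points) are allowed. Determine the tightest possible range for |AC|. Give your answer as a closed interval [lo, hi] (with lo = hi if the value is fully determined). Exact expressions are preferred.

|AB| ∈ {50}
|BC| ∈ {3}
|AC| ∈ {√(2509 - 150·√(2))}

|AC| = √(2509 - 150·√(2))  (≈ 47.9257)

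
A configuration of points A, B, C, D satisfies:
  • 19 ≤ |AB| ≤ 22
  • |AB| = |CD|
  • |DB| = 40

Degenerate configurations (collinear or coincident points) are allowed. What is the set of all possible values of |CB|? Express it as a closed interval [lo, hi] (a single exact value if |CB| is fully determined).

|AB| ∈ [19, 22]
|BD| ∈ {40}
|CD| ∈ [19, 22]
|AD| ∈ [18, 62]
|BC| ∈ [18, 62]
|AC| ∈ [0, 84]

|CB| ∈ [18, 62]  (≈ [18.0000, 62.0000])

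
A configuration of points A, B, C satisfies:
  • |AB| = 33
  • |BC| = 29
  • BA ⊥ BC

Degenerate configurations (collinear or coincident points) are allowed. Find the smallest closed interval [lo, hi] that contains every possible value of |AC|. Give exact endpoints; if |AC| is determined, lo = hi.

|AC| = √(1930)  (≈ 43.9318)

|AB| ∈ {33}
|BC| ∈ {29}
|AC| ∈ {√(1930)}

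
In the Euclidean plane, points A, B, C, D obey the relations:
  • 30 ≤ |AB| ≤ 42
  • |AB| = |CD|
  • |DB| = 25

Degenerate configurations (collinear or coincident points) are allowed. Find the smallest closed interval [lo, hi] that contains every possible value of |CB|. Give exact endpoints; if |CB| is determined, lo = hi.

|AB| ∈ [30, 42]
|BD| ∈ {25}
|CD| ∈ [30, 42]
|AD| ∈ [5, 67]
|BC| ∈ [5, 67]
|AC| ∈ [0, 109]

|CB| ∈ [5, 67]  (≈ [5.0000, 67.0000])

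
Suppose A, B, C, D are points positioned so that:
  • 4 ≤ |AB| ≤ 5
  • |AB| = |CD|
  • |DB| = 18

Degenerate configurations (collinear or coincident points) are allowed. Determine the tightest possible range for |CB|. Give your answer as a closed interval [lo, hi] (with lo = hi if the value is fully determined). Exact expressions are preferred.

|CB| ∈ [13, 23]  (≈ [13.0000, 23.0000])

|AB| ∈ [4, 5]
|BD| ∈ {18}
|CD| ∈ [4, 5]
|AD| ∈ [13, 23]
|BC| ∈ [13, 23]
|AC| ∈ [8, 28]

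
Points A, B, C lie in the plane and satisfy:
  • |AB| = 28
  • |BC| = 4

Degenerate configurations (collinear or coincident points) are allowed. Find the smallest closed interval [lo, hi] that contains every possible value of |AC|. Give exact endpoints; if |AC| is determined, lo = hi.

|AC| ∈ [24, 32]  (≈ [24.0000, 32.0000])

|AB| ∈ {28}
|BC| ∈ {4}
|AC| ∈ [24, 32]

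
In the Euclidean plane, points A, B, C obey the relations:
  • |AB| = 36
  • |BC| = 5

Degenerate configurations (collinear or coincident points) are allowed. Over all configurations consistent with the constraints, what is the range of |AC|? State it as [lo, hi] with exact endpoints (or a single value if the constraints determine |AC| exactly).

|AC| ∈ [31, 41]  (≈ [31.0000, 41.0000])

|AB| ∈ {36}
|BC| ∈ {5}
|AC| ∈ [31, 41]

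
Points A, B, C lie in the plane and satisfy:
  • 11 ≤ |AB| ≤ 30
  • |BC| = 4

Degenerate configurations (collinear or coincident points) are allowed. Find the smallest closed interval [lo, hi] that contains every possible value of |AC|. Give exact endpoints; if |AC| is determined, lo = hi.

|AB| ∈ [11, 30]
|BC| ∈ {4}
|AC| ∈ [7, 34]

|AC| ∈ [7, 34]  (≈ [7.0000, 34.0000])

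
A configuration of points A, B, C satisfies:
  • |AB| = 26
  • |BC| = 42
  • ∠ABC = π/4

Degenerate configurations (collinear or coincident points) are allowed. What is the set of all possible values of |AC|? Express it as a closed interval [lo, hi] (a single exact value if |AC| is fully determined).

|AB| ∈ {26}
|BC| ∈ {42}
|AC| ∈ {2·√(610 - 273·√(2))}

|AC| = 2·√(610 - 273·√(2))  (≈ 29.9279)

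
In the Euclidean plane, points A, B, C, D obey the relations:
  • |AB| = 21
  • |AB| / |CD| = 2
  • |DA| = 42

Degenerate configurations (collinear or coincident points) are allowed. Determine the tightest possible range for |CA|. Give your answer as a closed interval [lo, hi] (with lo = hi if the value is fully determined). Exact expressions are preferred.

|CA| ∈ [63/2, 105/2]  (≈ [31.5000, 52.5000])

|AB| ∈ {21}
|AD| ∈ {42}
|CD| ∈ {21/2}
|BD| ∈ [21, 63]
|AC| ∈ [63/2, 105/2]
|BC| ∈ [21/2, 147/2]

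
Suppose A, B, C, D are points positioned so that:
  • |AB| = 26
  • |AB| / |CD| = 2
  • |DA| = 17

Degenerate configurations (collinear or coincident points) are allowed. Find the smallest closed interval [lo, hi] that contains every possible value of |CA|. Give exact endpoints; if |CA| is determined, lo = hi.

|AB| ∈ {26}
|AD| ∈ {17}
|CD| ∈ {13}
|BD| ∈ [9, 43]
|AC| ∈ [4, 30]
|BC| ∈ [0, 56]

|CA| ∈ [4, 30]  (≈ [4.0000, 30.0000])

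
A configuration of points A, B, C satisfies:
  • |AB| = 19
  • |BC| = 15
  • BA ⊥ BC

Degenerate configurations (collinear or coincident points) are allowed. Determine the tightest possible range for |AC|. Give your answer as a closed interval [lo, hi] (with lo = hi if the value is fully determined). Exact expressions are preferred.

|AB| ∈ {19}
|BC| ∈ {15}
|AC| ∈ {√(586)}

|AC| = √(586)  (≈ 24.2074)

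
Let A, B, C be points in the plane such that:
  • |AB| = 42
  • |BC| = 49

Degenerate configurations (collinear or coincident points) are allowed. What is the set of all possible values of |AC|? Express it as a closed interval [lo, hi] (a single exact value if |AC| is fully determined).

|AB| ∈ {42}
|BC| ∈ {49}
|AC| ∈ [7, 91]

|AC| ∈ [7, 91]  (≈ [7.0000, 91.0000])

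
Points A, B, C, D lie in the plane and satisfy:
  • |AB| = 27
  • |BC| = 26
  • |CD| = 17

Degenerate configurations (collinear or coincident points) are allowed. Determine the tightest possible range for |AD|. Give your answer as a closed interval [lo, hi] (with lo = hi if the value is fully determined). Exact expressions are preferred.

|AB| ∈ {27}
|BC| ∈ {26}
|CD| ∈ {17}
|AC| ∈ [1, 53]
|BD| ∈ [9, 43]
|AD| ∈ [0, 70]

|AD| ∈ [0, 70]  (≈ [0.0000, 70.0000])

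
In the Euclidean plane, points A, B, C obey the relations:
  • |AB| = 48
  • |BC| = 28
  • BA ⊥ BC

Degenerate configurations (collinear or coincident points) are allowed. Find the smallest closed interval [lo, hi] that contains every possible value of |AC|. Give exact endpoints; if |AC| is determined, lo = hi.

|AC| = 4·√(193)  (≈ 55.5698)

|AB| ∈ {48}
|BC| ∈ {28}
|AC| ∈ {4·√(193)}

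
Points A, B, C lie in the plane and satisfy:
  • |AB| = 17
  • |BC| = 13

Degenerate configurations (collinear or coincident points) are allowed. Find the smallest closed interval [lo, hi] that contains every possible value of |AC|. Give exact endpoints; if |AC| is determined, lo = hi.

|AB| ∈ {17}
|BC| ∈ {13}
|AC| ∈ [4, 30]

|AC| ∈ [4, 30]  (≈ [4.0000, 30.0000])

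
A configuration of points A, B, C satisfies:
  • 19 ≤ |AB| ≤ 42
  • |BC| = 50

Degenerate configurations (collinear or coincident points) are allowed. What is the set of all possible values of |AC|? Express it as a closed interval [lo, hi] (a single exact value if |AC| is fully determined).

|AC| ∈ [8, 92]  (≈ [8.0000, 92.0000])

|AB| ∈ [19, 42]
|BC| ∈ {50}
|AC| ∈ [8, 92]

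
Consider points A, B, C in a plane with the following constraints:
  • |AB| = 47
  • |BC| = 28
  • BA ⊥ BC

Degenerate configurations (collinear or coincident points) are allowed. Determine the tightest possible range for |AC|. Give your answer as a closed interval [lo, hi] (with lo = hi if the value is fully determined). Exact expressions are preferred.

|AB| ∈ {47}
|BC| ∈ {28}
|AC| ∈ {√(2993)}

|AC| = √(2993)  (≈ 54.7083)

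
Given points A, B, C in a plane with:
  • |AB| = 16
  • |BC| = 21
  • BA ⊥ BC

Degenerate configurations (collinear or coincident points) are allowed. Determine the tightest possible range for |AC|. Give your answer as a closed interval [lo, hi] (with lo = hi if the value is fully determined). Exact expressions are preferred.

|AC| = √(697)  (≈ 26.4008)

|AB| ∈ {16}
|BC| ∈ {21}
|AC| ∈ {√(697)}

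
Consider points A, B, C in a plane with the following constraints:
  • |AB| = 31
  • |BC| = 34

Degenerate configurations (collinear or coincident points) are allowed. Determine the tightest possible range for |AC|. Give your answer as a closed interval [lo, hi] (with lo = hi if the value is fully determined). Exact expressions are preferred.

|AB| ∈ {31}
|BC| ∈ {34}
|AC| ∈ [3, 65]

|AC| ∈ [3, 65]  (≈ [3.0000, 65.0000])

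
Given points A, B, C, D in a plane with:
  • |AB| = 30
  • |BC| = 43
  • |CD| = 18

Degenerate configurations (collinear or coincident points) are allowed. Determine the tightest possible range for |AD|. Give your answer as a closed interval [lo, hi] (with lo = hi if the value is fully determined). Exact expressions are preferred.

|AB| ∈ {30}
|BC| ∈ {43}
|CD| ∈ {18}
|AC| ∈ [13, 73]
|BD| ∈ [25, 61]
|AD| ∈ [0, 91]

|AD| ∈ [0, 91]  (≈ [0.0000, 91.0000])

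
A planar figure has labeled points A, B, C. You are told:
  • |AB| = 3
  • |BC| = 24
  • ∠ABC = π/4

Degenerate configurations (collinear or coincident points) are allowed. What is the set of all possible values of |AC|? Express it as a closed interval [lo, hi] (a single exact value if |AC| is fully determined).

|AC| = 3·√(65 - 8·√(2))  (≈ 21.9813)

|AB| ∈ {3}
|BC| ∈ {24}
|AC| ∈ {3·√(65 - 8·√(2))}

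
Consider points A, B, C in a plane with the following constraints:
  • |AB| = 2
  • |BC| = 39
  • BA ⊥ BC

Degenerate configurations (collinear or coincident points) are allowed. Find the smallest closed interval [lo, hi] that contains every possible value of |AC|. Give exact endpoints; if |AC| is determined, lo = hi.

|AC| = 5·√(61)  (≈ 39.0512)

|AB| ∈ {2}
|BC| ∈ {39}
|AC| ∈ {5·√(61)}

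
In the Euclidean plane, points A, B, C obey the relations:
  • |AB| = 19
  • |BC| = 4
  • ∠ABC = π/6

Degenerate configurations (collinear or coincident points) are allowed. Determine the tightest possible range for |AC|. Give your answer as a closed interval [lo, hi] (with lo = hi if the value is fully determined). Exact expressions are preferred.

|AC| = √(377 - 76·√(3))  (≈ 15.6641)

|AB| ∈ {19}
|BC| ∈ {4}
|AC| ∈ {√(377 - 76·√(3))}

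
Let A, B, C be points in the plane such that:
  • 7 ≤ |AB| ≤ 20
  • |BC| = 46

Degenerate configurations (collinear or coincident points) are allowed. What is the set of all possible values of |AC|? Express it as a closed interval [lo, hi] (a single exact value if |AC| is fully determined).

|AB| ∈ [7, 20]
|BC| ∈ {46}
|AC| ∈ [26, 66]

|AC| ∈ [26, 66]  (≈ [26.0000, 66.0000])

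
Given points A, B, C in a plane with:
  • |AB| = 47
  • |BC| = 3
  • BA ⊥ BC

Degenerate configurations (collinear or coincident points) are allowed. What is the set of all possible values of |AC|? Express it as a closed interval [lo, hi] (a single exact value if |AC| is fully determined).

|AB| ∈ {47}
|BC| ∈ {3}
|AC| ∈ {√(2218)}

|AC| = √(2218)  (≈ 47.0956)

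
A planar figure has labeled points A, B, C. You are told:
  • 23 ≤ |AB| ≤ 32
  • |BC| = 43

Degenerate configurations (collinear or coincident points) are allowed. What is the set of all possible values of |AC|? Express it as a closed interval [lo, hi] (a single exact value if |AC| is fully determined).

|AB| ∈ [23, 32]
|BC| ∈ {43}
|AC| ∈ [11, 75]

|AC| ∈ [11, 75]  (≈ [11.0000, 75.0000])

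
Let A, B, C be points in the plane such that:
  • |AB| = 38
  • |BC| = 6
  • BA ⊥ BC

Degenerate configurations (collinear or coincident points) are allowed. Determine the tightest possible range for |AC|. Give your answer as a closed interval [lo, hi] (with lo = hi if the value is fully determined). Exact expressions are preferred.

|AB| ∈ {38}
|BC| ∈ {6}
|AC| ∈ {2·√(370)}

|AC| = 2·√(370)  (≈ 38.4708)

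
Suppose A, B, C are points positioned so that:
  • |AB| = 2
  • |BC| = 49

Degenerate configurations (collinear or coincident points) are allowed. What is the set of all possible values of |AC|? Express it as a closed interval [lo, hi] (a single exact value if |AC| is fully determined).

|AC| ∈ [47, 51]  (≈ [47.0000, 51.0000])

|AB| ∈ {2}
|BC| ∈ {49}
|AC| ∈ [47, 51]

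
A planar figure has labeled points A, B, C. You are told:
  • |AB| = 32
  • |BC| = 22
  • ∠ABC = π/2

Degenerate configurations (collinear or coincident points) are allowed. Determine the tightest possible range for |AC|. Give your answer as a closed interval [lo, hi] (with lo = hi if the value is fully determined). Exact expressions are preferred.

|AB| ∈ {32}
|BC| ∈ {22}
|AC| ∈ {2·√(377)}

|AC| = 2·√(377)  (≈ 38.8330)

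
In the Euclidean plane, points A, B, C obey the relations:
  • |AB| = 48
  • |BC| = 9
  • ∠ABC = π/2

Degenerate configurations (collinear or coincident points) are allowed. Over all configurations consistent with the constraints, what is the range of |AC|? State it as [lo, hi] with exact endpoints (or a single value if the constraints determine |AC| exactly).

|AC| = 3·√(265)  (≈ 48.8365)

|AB| ∈ {48}
|BC| ∈ {9}
|AC| ∈ {3·√(265)}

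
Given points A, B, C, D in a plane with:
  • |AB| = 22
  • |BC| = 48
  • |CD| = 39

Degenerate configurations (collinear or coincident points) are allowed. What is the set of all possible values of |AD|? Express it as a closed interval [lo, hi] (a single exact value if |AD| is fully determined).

|AD| ∈ [0, 109]  (≈ [0.0000, 109.0000])

|AB| ∈ {22}
|BC| ∈ {48}
|CD| ∈ {39}
|AC| ∈ [26, 70]
|BD| ∈ [9, 87]
|AD| ∈ [0, 109]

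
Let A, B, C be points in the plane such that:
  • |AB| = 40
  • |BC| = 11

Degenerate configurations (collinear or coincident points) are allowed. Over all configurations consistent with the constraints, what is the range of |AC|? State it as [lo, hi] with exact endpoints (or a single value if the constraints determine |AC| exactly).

|AC| ∈ [29, 51]  (≈ [29.0000, 51.0000])

|AB| ∈ {40}
|BC| ∈ {11}
|AC| ∈ [29, 51]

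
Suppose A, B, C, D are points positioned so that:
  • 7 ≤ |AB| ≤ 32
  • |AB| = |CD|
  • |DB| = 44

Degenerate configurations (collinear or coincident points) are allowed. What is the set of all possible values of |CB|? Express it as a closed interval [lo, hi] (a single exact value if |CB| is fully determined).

|AB| ∈ [7, 32]
|BD| ∈ {44}
|CD| ∈ [7, 32]
|AD| ∈ [12, 76]
|BC| ∈ [12, 76]
|AC| ∈ [0, 108]

|CB| ∈ [12, 76]  (≈ [12.0000, 76.0000])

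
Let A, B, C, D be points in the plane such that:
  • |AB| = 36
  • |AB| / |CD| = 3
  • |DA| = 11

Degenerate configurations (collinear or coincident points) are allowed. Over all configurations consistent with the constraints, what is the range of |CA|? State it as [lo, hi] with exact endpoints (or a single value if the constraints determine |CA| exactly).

|CA| ∈ [1, 23]  (≈ [1.0000, 23.0000])

|AB| ∈ {36}
|AD| ∈ {11}
|CD| ∈ {12}
|BD| ∈ [25, 47]
|AC| ∈ [1, 23]
|BC| ∈ [13, 59]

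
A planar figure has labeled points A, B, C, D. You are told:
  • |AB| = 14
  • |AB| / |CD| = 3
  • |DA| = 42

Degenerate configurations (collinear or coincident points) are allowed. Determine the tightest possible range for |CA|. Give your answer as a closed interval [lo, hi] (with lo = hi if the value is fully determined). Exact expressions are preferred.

|CA| ∈ [112/3, 140/3]  (≈ [37.3333, 46.6667])

|AB| ∈ {14}
|AD| ∈ {42}
|CD| ∈ {14/3}
|BD| ∈ [28, 56]
|AC| ∈ [112/3, 140/3]
|BC| ∈ [70/3, 182/3]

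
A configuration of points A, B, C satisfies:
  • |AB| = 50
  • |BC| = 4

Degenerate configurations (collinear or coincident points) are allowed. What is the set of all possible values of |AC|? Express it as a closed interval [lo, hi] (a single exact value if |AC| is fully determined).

|AB| ∈ {50}
|BC| ∈ {4}
|AC| ∈ [46, 54]

|AC| ∈ [46, 54]  (≈ [46.0000, 54.0000])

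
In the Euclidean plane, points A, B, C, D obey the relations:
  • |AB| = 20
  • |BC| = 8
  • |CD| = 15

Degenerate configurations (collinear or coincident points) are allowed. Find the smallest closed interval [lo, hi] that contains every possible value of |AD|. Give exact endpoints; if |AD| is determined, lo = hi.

|AD| ∈ [0, 43]  (≈ [0.0000, 43.0000])

|AB| ∈ {20}
|BC| ∈ {8}
|CD| ∈ {15}
|AC| ∈ [12, 28]
|BD| ∈ [7, 23]
|AD| ∈ [0, 43]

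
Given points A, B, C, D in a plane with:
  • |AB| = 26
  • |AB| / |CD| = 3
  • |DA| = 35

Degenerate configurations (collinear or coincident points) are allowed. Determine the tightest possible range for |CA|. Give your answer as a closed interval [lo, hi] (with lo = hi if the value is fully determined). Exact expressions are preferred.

|AB| ∈ {26}
|AD| ∈ {35}
|CD| ∈ {26/3}
|BD| ∈ [9, 61]
|AC| ∈ [79/3, 131/3]
|BC| ∈ [1/3, 209/3]

|CA| ∈ [79/3, 131/3]  (≈ [26.3333, 43.6667])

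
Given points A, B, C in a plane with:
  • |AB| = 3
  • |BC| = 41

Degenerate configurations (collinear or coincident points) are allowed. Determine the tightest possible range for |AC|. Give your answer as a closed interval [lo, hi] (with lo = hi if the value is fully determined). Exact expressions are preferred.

|AC| ∈ [38, 44]  (≈ [38.0000, 44.0000])

|AB| ∈ {3}
|BC| ∈ {41}
|AC| ∈ [38, 44]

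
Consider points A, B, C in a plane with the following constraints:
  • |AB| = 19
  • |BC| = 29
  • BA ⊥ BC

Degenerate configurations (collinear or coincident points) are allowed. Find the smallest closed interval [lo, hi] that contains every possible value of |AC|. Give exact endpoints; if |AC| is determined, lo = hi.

|AB| ∈ {19}
|BC| ∈ {29}
|AC| ∈ {√(1202)}

|AC| = √(1202)  (≈ 34.6699)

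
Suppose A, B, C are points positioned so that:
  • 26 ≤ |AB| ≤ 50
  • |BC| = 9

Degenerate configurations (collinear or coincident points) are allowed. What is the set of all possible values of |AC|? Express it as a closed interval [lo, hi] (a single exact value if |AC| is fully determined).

|AC| ∈ [17, 59]  (≈ [17.0000, 59.0000])

|AB| ∈ [26, 50]
|BC| ∈ {9}
|AC| ∈ [17, 59]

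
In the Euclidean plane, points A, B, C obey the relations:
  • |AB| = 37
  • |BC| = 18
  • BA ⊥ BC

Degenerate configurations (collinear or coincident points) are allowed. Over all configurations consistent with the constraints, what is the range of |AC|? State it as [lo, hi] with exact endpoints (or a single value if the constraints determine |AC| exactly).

|AC| = √(1693)  (≈ 41.1461)

|AB| ∈ {37}
|BC| ∈ {18}
|AC| ∈ {√(1693)}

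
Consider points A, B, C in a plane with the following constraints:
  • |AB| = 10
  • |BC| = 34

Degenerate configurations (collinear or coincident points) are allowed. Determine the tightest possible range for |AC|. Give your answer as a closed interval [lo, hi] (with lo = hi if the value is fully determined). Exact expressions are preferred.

|AB| ∈ {10}
|BC| ∈ {34}
|AC| ∈ [24, 44]

|AC| ∈ [24, 44]  (≈ [24.0000, 44.0000])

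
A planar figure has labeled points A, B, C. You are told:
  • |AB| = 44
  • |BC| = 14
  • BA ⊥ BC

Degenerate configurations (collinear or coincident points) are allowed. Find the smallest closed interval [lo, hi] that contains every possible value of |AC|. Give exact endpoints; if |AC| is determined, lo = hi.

|AB| ∈ {44}
|BC| ∈ {14}
|AC| ∈ {2·√(533)}

|AC| = 2·√(533)  (≈ 46.1736)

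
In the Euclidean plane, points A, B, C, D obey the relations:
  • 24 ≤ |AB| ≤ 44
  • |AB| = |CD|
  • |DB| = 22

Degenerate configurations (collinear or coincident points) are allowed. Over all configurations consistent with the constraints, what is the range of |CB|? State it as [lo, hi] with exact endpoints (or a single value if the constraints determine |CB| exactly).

|CB| ∈ [2, 66]  (≈ [2.0000, 66.0000])

|AB| ∈ [24, 44]
|BD| ∈ {22}
|CD| ∈ [24, 44]
|AD| ∈ [2, 66]
|BC| ∈ [2, 66]
|AC| ∈ [0, 110]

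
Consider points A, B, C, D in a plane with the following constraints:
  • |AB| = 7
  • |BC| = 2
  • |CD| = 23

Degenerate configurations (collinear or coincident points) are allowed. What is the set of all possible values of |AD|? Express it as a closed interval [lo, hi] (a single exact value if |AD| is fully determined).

|AD| ∈ [14, 32]  (≈ [14.0000, 32.0000])

|AB| ∈ {7}
|BC| ∈ {2}
|CD| ∈ {23}
|AC| ∈ [5, 9]
|BD| ∈ [21, 25]
|AD| ∈ [14, 32]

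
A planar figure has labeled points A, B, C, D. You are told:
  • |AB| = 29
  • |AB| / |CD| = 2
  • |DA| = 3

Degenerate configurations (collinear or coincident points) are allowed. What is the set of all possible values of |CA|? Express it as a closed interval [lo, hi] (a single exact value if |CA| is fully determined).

|AB| ∈ {29}
|AD| ∈ {3}
|CD| ∈ {29/2}
|BD| ∈ [26, 32]
|AC| ∈ [23/2, 35/2]
|BC| ∈ [23/2, 93/2]

|CA| ∈ [23/2, 35/2]  (≈ [11.5000, 17.5000])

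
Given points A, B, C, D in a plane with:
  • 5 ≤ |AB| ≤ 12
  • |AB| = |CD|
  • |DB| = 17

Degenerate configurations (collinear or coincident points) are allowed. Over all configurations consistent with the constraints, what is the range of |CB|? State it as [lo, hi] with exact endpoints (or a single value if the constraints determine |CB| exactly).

|AB| ∈ [5, 12]
|BD| ∈ {17}
|CD| ∈ [5, 12]
|AD| ∈ [5, 29]
|BC| ∈ [5, 29]
|AC| ∈ [0, 41]

|CB| ∈ [5, 29]  (≈ [5.0000, 29.0000])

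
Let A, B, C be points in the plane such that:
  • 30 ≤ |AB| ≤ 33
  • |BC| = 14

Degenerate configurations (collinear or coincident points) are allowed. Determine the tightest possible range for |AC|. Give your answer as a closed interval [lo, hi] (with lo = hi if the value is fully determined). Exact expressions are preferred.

|AB| ∈ [30, 33]
|BC| ∈ {14}
|AC| ∈ [16, 47]

|AC| ∈ [16, 47]  (≈ [16.0000, 47.0000])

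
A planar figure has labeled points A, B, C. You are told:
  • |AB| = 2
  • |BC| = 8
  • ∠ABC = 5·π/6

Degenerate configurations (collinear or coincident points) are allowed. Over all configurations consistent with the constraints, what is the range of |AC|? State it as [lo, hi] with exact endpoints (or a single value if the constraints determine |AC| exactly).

|AC| = 2·√(4·√(3) + 17)  (≈ 9.7833)

|AB| ∈ {2}
|BC| ∈ {8}
|AC| ∈ {2·√(4·√(3) + 17)}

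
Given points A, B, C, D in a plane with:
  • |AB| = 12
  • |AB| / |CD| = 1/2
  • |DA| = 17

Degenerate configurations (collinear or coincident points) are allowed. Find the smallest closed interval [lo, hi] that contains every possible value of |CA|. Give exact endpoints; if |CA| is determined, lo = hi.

|AB| ∈ {12}
|AD| ∈ {17}
|CD| ∈ {24}
|BD| ∈ [5, 29]
|AC| ∈ [7, 41]
|BC| ∈ [0, 53]

|CA| ∈ [7, 41]  (≈ [7.0000, 41.0000])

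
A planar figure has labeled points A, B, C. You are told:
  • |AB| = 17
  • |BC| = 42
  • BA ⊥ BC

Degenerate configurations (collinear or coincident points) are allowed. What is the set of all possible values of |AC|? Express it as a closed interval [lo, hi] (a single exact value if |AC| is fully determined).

|AC| = √(2053)  (≈ 45.3100)

|AB| ∈ {17}
|BC| ∈ {42}
|AC| ∈ {√(2053)}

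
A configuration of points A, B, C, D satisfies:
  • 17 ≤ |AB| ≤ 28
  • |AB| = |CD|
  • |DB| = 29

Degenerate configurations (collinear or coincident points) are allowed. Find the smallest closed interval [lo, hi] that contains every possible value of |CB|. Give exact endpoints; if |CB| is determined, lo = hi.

|AB| ∈ [17, 28]
|BD| ∈ {29}
|CD| ∈ [17, 28]
|AD| ∈ [1, 57]
|BC| ∈ [1, 57]
|AC| ∈ [0, 85]

|CB| ∈ [1, 57]  (≈ [1.0000, 57.0000])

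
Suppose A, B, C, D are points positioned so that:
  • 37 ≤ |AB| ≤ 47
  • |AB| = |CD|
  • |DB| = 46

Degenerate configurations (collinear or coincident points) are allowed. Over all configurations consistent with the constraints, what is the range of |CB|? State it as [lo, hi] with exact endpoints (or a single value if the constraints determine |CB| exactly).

|CB| ∈ [0, 93]  (≈ [0.0000, 93.0000])

|AB| ∈ [37, 47]
|BD| ∈ {46}
|CD| ∈ [37, 47]
|AD| ∈ [0, 93]
|BC| ∈ [0, 93]
|AC| ∈ [0, 140]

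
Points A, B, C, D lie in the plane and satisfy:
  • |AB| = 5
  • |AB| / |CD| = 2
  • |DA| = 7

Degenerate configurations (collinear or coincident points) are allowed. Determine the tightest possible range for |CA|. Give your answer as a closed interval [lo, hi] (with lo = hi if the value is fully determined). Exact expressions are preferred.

|CA| ∈ [9/2, 19/2]  (≈ [4.5000, 9.5000])

|AB| ∈ {5}
|AD| ∈ {7}
|CD| ∈ {5/2}
|BD| ∈ [2, 12]
|AC| ∈ [9/2, 19/2]
|BC| ∈ [0, 29/2]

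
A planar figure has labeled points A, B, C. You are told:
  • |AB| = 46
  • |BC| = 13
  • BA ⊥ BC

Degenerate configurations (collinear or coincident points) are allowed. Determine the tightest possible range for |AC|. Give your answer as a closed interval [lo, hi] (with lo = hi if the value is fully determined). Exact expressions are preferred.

|AC| = √(2285)  (≈ 47.8017)

|AB| ∈ {46}
|BC| ∈ {13}
|AC| ∈ {√(2285)}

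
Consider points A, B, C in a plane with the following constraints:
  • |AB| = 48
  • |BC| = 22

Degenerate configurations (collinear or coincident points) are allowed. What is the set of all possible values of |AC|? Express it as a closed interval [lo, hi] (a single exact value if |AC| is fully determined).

|AB| ∈ {48}
|BC| ∈ {22}
|AC| ∈ [26, 70]

|AC| ∈ [26, 70]  (≈ [26.0000, 70.0000])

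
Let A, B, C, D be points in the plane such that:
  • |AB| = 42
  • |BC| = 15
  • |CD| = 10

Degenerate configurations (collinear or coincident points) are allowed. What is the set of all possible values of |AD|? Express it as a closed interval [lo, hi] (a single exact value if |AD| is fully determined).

|AD| ∈ [17, 67]  (≈ [17.0000, 67.0000])

|AB| ∈ {42}
|BC| ∈ {15}
|CD| ∈ {10}
|AC| ∈ [27, 57]
|BD| ∈ [5, 25]
|AD| ∈ [17, 67]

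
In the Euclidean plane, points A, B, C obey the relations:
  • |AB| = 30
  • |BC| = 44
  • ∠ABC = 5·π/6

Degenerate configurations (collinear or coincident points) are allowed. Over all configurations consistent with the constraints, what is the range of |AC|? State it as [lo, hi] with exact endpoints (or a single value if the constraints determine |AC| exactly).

|AC| = 2·√(330·√(3) + 709)  (≈ 71.5703)

|AB| ∈ {30}
|BC| ∈ {44}
|AC| ∈ {2·√(330·√(3) + 709)}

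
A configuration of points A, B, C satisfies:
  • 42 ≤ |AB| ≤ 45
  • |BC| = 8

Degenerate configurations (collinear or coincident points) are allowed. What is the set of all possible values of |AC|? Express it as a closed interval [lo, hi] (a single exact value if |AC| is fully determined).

|AB| ∈ [42, 45]
|BC| ∈ {8}
|AC| ∈ [34, 53]

|AC| ∈ [34, 53]  (≈ [34.0000, 53.0000])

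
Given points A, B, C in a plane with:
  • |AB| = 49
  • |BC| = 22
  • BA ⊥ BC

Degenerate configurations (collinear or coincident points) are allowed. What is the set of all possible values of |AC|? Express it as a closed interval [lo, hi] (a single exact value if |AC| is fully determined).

|AB| ∈ {49}
|BC| ∈ {22}
|AC| ∈ {√(2885)}

|AC| = √(2885)  (≈ 53.7122)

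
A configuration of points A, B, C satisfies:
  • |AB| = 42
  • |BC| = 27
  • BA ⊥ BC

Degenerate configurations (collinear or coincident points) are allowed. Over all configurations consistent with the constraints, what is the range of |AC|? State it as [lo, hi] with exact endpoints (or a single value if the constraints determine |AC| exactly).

|AB| ∈ {42}
|BC| ∈ {27}
|AC| ∈ {3·√(277)}

|AC| = 3·√(277)  (≈ 49.9300)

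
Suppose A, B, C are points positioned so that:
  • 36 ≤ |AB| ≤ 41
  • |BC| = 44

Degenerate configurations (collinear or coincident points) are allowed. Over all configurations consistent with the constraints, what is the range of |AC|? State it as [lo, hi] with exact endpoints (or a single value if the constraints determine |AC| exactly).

|AC| ∈ [3, 85]  (≈ [3.0000, 85.0000])

|AB| ∈ [36, 41]
|BC| ∈ {44}
|AC| ∈ [3, 85]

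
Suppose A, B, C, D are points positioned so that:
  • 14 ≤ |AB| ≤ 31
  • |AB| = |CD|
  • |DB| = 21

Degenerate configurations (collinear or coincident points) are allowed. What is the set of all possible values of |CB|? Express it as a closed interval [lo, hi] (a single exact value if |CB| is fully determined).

|CB| ∈ [0, 52]  (≈ [0.0000, 52.0000])

|AB| ∈ [14, 31]
|BD| ∈ {21}
|CD| ∈ [14, 31]
|AD| ∈ [0, 52]
|BC| ∈ [0, 52]
|AC| ∈ [0, 83]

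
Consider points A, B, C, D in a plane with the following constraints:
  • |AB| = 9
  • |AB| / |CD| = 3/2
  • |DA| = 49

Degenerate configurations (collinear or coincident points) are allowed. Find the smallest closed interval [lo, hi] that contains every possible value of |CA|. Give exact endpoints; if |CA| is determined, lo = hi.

|CA| ∈ [43, 55]  (≈ [43.0000, 55.0000])

|AB| ∈ {9}
|AD| ∈ {49}
|CD| ∈ {6}
|BD| ∈ [40, 58]
|AC| ∈ [43, 55]
|BC| ∈ [34, 64]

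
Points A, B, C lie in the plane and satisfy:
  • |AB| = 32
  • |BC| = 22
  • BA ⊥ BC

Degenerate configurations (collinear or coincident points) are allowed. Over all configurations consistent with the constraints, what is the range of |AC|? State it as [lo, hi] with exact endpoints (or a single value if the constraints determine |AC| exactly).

|AC| = 2·√(377)  (≈ 38.8330)

|AB| ∈ {32}
|BC| ∈ {22}
|AC| ∈ {2·√(377)}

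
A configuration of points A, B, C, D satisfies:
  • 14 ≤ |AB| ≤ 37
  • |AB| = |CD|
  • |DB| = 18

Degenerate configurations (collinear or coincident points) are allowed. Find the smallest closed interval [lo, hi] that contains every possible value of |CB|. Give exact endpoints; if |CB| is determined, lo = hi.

|CB| ∈ [0, 55]  (≈ [0.0000, 55.0000])

|AB| ∈ [14, 37]
|BD| ∈ {18}
|CD| ∈ [14, 37]
|AD| ∈ [0, 55]
|BC| ∈ [0, 55]
|AC| ∈ [0, 92]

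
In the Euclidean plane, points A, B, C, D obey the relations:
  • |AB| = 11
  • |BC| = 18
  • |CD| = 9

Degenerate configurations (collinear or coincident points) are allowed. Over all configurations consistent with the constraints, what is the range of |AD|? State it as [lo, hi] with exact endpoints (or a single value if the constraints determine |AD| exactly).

|AD| ∈ [0, 38]  (≈ [0.0000, 38.0000])

|AB| ∈ {11}
|BC| ∈ {18}
|CD| ∈ {9}
|AC| ∈ [7, 29]
|BD| ∈ [9, 27]
|AD| ∈ [0, 38]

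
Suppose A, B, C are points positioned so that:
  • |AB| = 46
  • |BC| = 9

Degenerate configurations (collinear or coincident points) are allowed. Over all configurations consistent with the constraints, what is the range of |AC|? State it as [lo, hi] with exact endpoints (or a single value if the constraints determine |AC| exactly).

|AB| ∈ {46}
|BC| ∈ {9}
|AC| ∈ [37, 55]

|AC| ∈ [37, 55]  (≈ [37.0000, 55.0000])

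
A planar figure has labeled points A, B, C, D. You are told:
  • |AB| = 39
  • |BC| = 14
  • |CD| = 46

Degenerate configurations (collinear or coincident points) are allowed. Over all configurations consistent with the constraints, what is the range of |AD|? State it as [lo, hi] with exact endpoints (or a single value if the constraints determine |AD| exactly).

|AB| ∈ {39}
|BC| ∈ {14}
|CD| ∈ {46}
|AC| ∈ [25, 53]
|BD| ∈ [32, 60]
|AD| ∈ [0, 99]

|AD| ∈ [0, 99]  (≈ [0.0000, 99.0000])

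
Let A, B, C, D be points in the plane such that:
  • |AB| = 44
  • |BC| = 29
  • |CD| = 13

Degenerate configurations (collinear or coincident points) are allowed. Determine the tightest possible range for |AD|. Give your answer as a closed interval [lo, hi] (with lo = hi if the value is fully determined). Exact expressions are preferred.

|AB| ∈ {44}
|BC| ∈ {29}
|CD| ∈ {13}
|AC| ∈ [15, 73]
|BD| ∈ [16, 42]
|AD| ∈ [2, 86]

|AD| ∈ [2, 86]  (≈ [2.0000, 86.0000])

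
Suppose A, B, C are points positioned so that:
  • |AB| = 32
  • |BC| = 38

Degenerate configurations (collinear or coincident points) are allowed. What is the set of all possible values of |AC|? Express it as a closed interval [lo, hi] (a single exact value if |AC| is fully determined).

|AB| ∈ {32}
|BC| ∈ {38}
|AC| ∈ [6, 70]

|AC| ∈ [6, 70]  (≈ [6.0000, 70.0000])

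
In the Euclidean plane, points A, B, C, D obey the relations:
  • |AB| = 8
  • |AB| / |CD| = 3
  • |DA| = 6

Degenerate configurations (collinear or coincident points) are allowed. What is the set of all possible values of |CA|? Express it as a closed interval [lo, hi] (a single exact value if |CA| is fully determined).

|AB| ∈ {8}
|AD| ∈ {6}
|CD| ∈ {8/3}
|BD| ∈ [2, 14]
|AC| ∈ [10/3, 26/3]
|BC| ∈ [0, 50/3]

|CA| ∈ [10/3, 26/3]  (≈ [3.3333, 8.6667])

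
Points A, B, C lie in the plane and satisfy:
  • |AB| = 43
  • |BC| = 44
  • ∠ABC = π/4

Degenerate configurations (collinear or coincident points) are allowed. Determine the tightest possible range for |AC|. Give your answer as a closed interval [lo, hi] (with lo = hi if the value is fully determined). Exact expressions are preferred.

|AB| ∈ {43}
|BC| ∈ {44}
|AC| ∈ {√(3785 - 1892·√(2))}

|AC| = √(3785 - 1892·√(2))  (≈ 33.3063)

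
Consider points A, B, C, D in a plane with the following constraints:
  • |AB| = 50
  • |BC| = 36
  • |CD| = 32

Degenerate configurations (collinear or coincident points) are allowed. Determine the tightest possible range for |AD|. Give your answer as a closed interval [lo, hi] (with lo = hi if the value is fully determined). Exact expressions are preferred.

|AD| ∈ [0, 118]  (≈ [0.0000, 118.0000])

|AB| ∈ {50}
|BC| ∈ {36}
|CD| ∈ {32}
|AC| ∈ [14, 86]
|BD| ∈ [4, 68]
|AD| ∈ [0, 118]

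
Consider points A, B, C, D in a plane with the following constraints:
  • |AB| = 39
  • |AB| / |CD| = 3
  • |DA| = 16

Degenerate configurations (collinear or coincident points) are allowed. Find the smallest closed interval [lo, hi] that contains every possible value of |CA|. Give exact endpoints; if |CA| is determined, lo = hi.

|CA| ∈ [3, 29]  (≈ [3.0000, 29.0000])

|AB| ∈ {39}
|AD| ∈ {16}
|CD| ∈ {13}
|BD| ∈ [23, 55]
|AC| ∈ [3, 29]
|BC| ∈ [10, 68]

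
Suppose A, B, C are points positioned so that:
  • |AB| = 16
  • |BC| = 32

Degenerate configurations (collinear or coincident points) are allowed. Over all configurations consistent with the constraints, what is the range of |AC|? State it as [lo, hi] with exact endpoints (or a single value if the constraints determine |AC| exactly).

|AC| ∈ [16, 48]  (≈ [16.0000, 48.0000])

|AB| ∈ {16}
|BC| ∈ {32}
|AC| ∈ [16, 48]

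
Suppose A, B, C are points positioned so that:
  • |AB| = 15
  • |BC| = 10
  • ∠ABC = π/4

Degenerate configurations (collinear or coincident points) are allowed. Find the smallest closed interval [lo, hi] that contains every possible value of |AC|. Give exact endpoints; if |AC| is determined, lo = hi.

|AC| = 5·√(13 - 6·√(2))  (≈ 10.6239)

|AB| ∈ {15}
|BC| ∈ {10}
|AC| ∈ {5·√(13 - 6·√(2))}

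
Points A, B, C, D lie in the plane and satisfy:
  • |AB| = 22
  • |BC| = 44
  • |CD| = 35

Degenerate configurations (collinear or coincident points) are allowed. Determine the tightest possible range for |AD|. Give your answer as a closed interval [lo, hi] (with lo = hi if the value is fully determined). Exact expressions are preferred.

|AD| ∈ [0, 101]  (≈ [0.0000, 101.0000])

|AB| ∈ {22}
|BC| ∈ {44}
|CD| ∈ {35}
|AC| ∈ [22, 66]
|BD| ∈ [9, 79]
|AD| ∈ [0, 101]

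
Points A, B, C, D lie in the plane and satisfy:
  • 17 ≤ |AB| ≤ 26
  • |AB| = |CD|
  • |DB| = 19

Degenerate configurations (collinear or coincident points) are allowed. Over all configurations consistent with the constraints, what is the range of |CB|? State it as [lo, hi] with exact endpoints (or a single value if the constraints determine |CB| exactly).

|CB| ∈ [0, 45]  (≈ [0.0000, 45.0000])

|AB| ∈ [17, 26]
|BD| ∈ {19}
|CD| ∈ [17, 26]
|AD| ∈ [0, 45]
|BC| ∈ [0, 45]
|AC| ∈ [0, 71]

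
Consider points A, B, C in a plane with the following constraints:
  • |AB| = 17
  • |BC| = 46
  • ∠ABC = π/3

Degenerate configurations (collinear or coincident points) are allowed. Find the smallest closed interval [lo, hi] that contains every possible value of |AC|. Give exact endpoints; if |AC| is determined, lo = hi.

|AC| = √(1623)  (≈ 40.2865)

|AB| ∈ {17}
|BC| ∈ {46}
|AC| ∈ {√(1623)}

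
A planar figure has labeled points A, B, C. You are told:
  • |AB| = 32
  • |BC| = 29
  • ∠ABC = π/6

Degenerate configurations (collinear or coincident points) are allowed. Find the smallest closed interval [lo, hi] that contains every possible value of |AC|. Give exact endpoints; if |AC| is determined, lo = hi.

|AB| ∈ {32}
|BC| ∈ {29}
|AC| ∈ {√(1865 - 928·√(3))}

|AC| = √(1865 - 928·√(3))  (≈ 16.0517)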